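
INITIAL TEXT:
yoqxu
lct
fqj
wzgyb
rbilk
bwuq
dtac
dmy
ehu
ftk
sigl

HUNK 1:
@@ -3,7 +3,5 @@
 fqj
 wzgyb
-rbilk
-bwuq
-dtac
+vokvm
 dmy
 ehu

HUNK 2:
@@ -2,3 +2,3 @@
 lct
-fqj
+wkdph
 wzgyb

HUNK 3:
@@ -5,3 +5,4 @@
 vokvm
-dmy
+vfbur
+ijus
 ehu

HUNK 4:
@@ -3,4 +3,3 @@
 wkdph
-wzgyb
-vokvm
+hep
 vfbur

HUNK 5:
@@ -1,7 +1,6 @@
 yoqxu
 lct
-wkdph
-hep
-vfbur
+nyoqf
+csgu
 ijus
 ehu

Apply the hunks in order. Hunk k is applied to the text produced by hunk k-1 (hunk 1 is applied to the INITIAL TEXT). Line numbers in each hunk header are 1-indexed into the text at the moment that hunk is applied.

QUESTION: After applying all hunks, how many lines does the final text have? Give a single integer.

Hunk 1: at line 3 remove [rbilk,bwuq,dtac] add [vokvm] -> 9 lines: yoqxu lct fqj wzgyb vokvm dmy ehu ftk sigl
Hunk 2: at line 2 remove [fqj] add [wkdph] -> 9 lines: yoqxu lct wkdph wzgyb vokvm dmy ehu ftk sigl
Hunk 3: at line 5 remove [dmy] add [vfbur,ijus] -> 10 lines: yoqxu lct wkdph wzgyb vokvm vfbur ijus ehu ftk sigl
Hunk 4: at line 3 remove [wzgyb,vokvm] add [hep] -> 9 lines: yoqxu lct wkdph hep vfbur ijus ehu ftk sigl
Hunk 5: at line 1 remove [wkdph,hep,vfbur] add [nyoqf,csgu] -> 8 lines: yoqxu lct nyoqf csgu ijus ehu ftk sigl
Final line count: 8

Answer: 8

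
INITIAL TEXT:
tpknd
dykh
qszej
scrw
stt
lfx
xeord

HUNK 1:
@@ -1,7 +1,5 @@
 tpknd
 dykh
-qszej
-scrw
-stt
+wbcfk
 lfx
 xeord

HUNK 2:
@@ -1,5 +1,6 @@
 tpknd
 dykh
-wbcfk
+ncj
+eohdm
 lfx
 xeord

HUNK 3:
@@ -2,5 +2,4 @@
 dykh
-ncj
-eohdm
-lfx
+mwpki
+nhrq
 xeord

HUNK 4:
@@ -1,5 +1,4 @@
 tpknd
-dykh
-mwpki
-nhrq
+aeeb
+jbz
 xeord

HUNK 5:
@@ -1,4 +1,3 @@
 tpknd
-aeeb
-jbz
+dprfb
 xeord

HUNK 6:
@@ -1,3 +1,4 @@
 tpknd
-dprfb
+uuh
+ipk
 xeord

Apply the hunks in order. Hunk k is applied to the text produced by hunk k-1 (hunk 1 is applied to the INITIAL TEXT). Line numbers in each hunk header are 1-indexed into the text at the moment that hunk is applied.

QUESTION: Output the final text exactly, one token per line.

Hunk 1: at line 1 remove [qszej,scrw,stt] add [wbcfk] -> 5 lines: tpknd dykh wbcfk lfx xeord
Hunk 2: at line 1 remove [wbcfk] add [ncj,eohdm] -> 6 lines: tpknd dykh ncj eohdm lfx xeord
Hunk 3: at line 2 remove [ncj,eohdm,lfx] add [mwpki,nhrq] -> 5 lines: tpknd dykh mwpki nhrq xeord
Hunk 4: at line 1 remove [dykh,mwpki,nhrq] add [aeeb,jbz] -> 4 lines: tpknd aeeb jbz xeord
Hunk 5: at line 1 remove [aeeb,jbz] add [dprfb] -> 3 lines: tpknd dprfb xeord
Hunk 6: at line 1 remove [dprfb] add [uuh,ipk] -> 4 lines: tpknd uuh ipk xeord

Answer: tpknd
uuh
ipk
xeord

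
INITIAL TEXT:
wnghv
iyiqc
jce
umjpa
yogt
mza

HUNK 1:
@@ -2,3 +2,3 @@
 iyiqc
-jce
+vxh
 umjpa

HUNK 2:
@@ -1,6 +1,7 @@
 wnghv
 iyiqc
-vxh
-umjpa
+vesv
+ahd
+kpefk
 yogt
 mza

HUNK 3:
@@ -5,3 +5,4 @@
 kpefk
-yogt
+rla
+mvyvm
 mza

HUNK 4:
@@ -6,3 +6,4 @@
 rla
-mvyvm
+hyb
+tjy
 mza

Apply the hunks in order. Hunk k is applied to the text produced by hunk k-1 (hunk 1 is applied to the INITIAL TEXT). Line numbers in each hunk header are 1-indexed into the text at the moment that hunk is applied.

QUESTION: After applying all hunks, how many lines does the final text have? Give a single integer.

Answer: 9

Derivation:
Hunk 1: at line 2 remove [jce] add [vxh] -> 6 lines: wnghv iyiqc vxh umjpa yogt mza
Hunk 2: at line 1 remove [vxh,umjpa] add [vesv,ahd,kpefk] -> 7 lines: wnghv iyiqc vesv ahd kpefk yogt mza
Hunk 3: at line 5 remove [yogt] add [rla,mvyvm] -> 8 lines: wnghv iyiqc vesv ahd kpefk rla mvyvm mza
Hunk 4: at line 6 remove [mvyvm] add [hyb,tjy] -> 9 lines: wnghv iyiqc vesv ahd kpefk rla hyb tjy mza
Final line count: 9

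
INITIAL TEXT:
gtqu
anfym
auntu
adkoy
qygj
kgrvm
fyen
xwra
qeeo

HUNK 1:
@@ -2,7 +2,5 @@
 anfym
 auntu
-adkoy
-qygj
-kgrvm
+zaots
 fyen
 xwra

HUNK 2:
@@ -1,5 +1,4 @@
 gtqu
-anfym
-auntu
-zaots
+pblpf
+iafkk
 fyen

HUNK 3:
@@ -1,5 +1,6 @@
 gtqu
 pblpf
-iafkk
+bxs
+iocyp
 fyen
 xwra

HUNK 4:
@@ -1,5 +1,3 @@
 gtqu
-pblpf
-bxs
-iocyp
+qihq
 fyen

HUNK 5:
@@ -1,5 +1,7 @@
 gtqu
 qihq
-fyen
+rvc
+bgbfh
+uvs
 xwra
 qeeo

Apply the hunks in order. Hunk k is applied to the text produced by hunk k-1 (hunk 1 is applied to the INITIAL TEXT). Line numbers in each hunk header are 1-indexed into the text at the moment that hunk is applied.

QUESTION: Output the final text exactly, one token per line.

Hunk 1: at line 2 remove [adkoy,qygj,kgrvm] add [zaots] -> 7 lines: gtqu anfym auntu zaots fyen xwra qeeo
Hunk 2: at line 1 remove [anfym,auntu,zaots] add [pblpf,iafkk] -> 6 lines: gtqu pblpf iafkk fyen xwra qeeo
Hunk 3: at line 1 remove [iafkk] add [bxs,iocyp] -> 7 lines: gtqu pblpf bxs iocyp fyen xwra qeeo
Hunk 4: at line 1 remove [pblpf,bxs,iocyp] add [qihq] -> 5 lines: gtqu qihq fyen xwra qeeo
Hunk 5: at line 1 remove [fyen] add [rvc,bgbfh,uvs] -> 7 lines: gtqu qihq rvc bgbfh uvs xwra qeeo

Answer: gtqu
qihq
rvc
bgbfh
uvs
xwra
qeeo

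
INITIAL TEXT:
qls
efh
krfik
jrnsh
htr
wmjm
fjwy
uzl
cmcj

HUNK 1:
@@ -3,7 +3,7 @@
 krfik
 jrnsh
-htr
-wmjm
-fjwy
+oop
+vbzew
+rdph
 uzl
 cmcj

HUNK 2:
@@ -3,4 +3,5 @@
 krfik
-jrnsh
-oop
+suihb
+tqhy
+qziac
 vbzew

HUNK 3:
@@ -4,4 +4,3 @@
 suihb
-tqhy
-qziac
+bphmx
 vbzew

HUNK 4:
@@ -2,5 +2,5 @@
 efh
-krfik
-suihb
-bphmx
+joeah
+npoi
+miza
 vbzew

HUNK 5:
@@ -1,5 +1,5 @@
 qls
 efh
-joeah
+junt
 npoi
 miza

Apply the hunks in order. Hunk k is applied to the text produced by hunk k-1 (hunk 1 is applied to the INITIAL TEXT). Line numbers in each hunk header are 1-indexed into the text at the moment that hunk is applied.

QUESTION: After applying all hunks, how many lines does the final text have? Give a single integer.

Hunk 1: at line 3 remove [htr,wmjm,fjwy] add [oop,vbzew,rdph] -> 9 lines: qls efh krfik jrnsh oop vbzew rdph uzl cmcj
Hunk 2: at line 3 remove [jrnsh,oop] add [suihb,tqhy,qziac] -> 10 lines: qls efh krfik suihb tqhy qziac vbzew rdph uzl cmcj
Hunk 3: at line 4 remove [tqhy,qziac] add [bphmx] -> 9 lines: qls efh krfik suihb bphmx vbzew rdph uzl cmcj
Hunk 4: at line 2 remove [krfik,suihb,bphmx] add [joeah,npoi,miza] -> 9 lines: qls efh joeah npoi miza vbzew rdph uzl cmcj
Hunk 5: at line 1 remove [joeah] add [junt] -> 9 lines: qls efh junt npoi miza vbzew rdph uzl cmcj
Final line count: 9

Answer: 9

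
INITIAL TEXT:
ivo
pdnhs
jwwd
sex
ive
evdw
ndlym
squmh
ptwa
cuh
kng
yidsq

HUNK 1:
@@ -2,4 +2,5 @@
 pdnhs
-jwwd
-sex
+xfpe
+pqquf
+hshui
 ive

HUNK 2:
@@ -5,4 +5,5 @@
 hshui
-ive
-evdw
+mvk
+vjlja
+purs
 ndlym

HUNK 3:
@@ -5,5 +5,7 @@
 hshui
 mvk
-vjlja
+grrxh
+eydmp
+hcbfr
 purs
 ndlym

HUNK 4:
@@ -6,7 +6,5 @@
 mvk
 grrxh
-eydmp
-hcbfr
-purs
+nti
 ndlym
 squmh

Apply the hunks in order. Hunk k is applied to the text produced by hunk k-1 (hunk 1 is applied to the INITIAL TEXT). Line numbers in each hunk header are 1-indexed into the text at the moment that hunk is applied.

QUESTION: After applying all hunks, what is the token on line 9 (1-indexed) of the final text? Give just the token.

Answer: ndlym

Derivation:
Hunk 1: at line 2 remove [jwwd,sex] add [xfpe,pqquf,hshui] -> 13 lines: ivo pdnhs xfpe pqquf hshui ive evdw ndlym squmh ptwa cuh kng yidsq
Hunk 2: at line 5 remove [ive,evdw] add [mvk,vjlja,purs] -> 14 lines: ivo pdnhs xfpe pqquf hshui mvk vjlja purs ndlym squmh ptwa cuh kng yidsq
Hunk 3: at line 5 remove [vjlja] add [grrxh,eydmp,hcbfr] -> 16 lines: ivo pdnhs xfpe pqquf hshui mvk grrxh eydmp hcbfr purs ndlym squmh ptwa cuh kng yidsq
Hunk 4: at line 6 remove [eydmp,hcbfr,purs] add [nti] -> 14 lines: ivo pdnhs xfpe pqquf hshui mvk grrxh nti ndlym squmh ptwa cuh kng yidsq
Final line 9: ndlym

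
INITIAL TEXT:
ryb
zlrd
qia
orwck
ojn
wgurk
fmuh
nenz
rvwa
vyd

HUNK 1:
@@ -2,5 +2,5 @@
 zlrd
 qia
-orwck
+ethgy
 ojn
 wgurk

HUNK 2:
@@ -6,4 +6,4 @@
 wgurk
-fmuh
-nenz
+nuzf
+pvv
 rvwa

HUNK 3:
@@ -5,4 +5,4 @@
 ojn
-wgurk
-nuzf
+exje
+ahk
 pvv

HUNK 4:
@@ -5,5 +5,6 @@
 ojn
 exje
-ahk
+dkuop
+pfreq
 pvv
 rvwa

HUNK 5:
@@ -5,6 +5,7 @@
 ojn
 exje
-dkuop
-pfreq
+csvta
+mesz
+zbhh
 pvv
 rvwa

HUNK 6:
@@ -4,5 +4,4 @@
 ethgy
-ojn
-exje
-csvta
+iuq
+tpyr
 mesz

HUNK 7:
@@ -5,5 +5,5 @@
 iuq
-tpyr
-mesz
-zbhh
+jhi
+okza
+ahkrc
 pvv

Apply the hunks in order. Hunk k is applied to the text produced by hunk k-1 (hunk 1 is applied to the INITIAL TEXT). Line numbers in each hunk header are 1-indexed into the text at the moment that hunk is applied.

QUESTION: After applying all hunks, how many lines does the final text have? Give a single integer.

Answer: 11

Derivation:
Hunk 1: at line 2 remove [orwck] add [ethgy] -> 10 lines: ryb zlrd qia ethgy ojn wgurk fmuh nenz rvwa vyd
Hunk 2: at line 6 remove [fmuh,nenz] add [nuzf,pvv] -> 10 lines: ryb zlrd qia ethgy ojn wgurk nuzf pvv rvwa vyd
Hunk 3: at line 5 remove [wgurk,nuzf] add [exje,ahk] -> 10 lines: ryb zlrd qia ethgy ojn exje ahk pvv rvwa vyd
Hunk 4: at line 5 remove [ahk] add [dkuop,pfreq] -> 11 lines: ryb zlrd qia ethgy ojn exje dkuop pfreq pvv rvwa vyd
Hunk 5: at line 5 remove [dkuop,pfreq] add [csvta,mesz,zbhh] -> 12 lines: ryb zlrd qia ethgy ojn exje csvta mesz zbhh pvv rvwa vyd
Hunk 6: at line 4 remove [ojn,exje,csvta] add [iuq,tpyr] -> 11 lines: ryb zlrd qia ethgy iuq tpyr mesz zbhh pvv rvwa vyd
Hunk 7: at line 5 remove [tpyr,mesz,zbhh] add [jhi,okza,ahkrc] -> 11 lines: ryb zlrd qia ethgy iuq jhi okza ahkrc pvv rvwa vyd
Final line count: 11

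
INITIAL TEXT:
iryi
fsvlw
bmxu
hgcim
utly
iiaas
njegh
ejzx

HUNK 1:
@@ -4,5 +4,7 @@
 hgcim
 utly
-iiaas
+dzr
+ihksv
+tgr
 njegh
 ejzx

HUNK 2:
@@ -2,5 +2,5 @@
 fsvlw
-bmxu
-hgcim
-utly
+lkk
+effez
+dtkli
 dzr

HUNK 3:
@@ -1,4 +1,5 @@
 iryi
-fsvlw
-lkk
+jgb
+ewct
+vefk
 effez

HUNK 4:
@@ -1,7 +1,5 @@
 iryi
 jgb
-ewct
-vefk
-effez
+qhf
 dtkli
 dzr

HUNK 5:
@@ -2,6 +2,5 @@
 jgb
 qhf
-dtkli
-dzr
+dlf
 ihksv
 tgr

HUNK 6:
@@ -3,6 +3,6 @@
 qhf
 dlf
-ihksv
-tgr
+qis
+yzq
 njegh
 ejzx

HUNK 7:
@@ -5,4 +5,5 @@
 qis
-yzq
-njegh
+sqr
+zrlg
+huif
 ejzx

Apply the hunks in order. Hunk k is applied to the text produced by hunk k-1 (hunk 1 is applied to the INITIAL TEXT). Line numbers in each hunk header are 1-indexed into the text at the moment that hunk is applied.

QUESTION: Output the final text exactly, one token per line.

Answer: iryi
jgb
qhf
dlf
qis
sqr
zrlg
huif
ejzx

Derivation:
Hunk 1: at line 4 remove [iiaas] add [dzr,ihksv,tgr] -> 10 lines: iryi fsvlw bmxu hgcim utly dzr ihksv tgr njegh ejzx
Hunk 2: at line 2 remove [bmxu,hgcim,utly] add [lkk,effez,dtkli] -> 10 lines: iryi fsvlw lkk effez dtkli dzr ihksv tgr njegh ejzx
Hunk 3: at line 1 remove [fsvlw,lkk] add [jgb,ewct,vefk] -> 11 lines: iryi jgb ewct vefk effez dtkli dzr ihksv tgr njegh ejzx
Hunk 4: at line 1 remove [ewct,vefk,effez] add [qhf] -> 9 lines: iryi jgb qhf dtkli dzr ihksv tgr njegh ejzx
Hunk 5: at line 2 remove [dtkli,dzr] add [dlf] -> 8 lines: iryi jgb qhf dlf ihksv tgr njegh ejzx
Hunk 6: at line 3 remove [ihksv,tgr] add [qis,yzq] -> 8 lines: iryi jgb qhf dlf qis yzq njegh ejzx
Hunk 7: at line 5 remove [yzq,njegh] add [sqr,zrlg,huif] -> 9 lines: iryi jgb qhf dlf qis sqr zrlg huif ejzx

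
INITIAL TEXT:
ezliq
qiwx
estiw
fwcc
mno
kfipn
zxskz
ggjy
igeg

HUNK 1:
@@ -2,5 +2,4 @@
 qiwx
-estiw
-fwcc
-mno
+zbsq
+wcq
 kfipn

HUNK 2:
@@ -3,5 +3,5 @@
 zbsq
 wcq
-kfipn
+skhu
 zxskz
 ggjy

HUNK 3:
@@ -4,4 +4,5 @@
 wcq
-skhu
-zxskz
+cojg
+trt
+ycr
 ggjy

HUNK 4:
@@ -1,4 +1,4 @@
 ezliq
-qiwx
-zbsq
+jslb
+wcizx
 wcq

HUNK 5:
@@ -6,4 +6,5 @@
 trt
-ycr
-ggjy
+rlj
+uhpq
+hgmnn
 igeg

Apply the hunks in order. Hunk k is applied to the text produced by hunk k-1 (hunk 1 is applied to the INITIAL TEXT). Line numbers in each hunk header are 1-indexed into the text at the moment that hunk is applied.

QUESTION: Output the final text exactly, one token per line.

Hunk 1: at line 2 remove [estiw,fwcc,mno] add [zbsq,wcq] -> 8 lines: ezliq qiwx zbsq wcq kfipn zxskz ggjy igeg
Hunk 2: at line 3 remove [kfipn] add [skhu] -> 8 lines: ezliq qiwx zbsq wcq skhu zxskz ggjy igeg
Hunk 3: at line 4 remove [skhu,zxskz] add [cojg,trt,ycr] -> 9 lines: ezliq qiwx zbsq wcq cojg trt ycr ggjy igeg
Hunk 4: at line 1 remove [qiwx,zbsq] add [jslb,wcizx] -> 9 lines: ezliq jslb wcizx wcq cojg trt ycr ggjy igeg
Hunk 5: at line 6 remove [ycr,ggjy] add [rlj,uhpq,hgmnn] -> 10 lines: ezliq jslb wcizx wcq cojg trt rlj uhpq hgmnn igeg

Answer: ezliq
jslb
wcizx
wcq
cojg
trt
rlj
uhpq
hgmnn
igeg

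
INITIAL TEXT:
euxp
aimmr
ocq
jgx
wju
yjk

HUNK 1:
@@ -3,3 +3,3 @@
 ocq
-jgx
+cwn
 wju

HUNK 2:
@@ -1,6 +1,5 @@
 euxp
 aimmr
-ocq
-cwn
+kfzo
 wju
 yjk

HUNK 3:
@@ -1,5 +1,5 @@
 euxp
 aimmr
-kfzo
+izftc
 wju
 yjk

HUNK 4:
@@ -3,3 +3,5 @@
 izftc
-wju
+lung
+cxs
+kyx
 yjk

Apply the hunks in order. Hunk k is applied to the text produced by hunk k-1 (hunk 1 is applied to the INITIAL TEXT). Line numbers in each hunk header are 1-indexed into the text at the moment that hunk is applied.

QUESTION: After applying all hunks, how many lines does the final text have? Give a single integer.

Answer: 7

Derivation:
Hunk 1: at line 3 remove [jgx] add [cwn] -> 6 lines: euxp aimmr ocq cwn wju yjk
Hunk 2: at line 1 remove [ocq,cwn] add [kfzo] -> 5 lines: euxp aimmr kfzo wju yjk
Hunk 3: at line 1 remove [kfzo] add [izftc] -> 5 lines: euxp aimmr izftc wju yjk
Hunk 4: at line 3 remove [wju] add [lung,cxs,kyx] -> 7 lines: euxp aimmr izftc lung cxs kyx yjk
Final line count: 7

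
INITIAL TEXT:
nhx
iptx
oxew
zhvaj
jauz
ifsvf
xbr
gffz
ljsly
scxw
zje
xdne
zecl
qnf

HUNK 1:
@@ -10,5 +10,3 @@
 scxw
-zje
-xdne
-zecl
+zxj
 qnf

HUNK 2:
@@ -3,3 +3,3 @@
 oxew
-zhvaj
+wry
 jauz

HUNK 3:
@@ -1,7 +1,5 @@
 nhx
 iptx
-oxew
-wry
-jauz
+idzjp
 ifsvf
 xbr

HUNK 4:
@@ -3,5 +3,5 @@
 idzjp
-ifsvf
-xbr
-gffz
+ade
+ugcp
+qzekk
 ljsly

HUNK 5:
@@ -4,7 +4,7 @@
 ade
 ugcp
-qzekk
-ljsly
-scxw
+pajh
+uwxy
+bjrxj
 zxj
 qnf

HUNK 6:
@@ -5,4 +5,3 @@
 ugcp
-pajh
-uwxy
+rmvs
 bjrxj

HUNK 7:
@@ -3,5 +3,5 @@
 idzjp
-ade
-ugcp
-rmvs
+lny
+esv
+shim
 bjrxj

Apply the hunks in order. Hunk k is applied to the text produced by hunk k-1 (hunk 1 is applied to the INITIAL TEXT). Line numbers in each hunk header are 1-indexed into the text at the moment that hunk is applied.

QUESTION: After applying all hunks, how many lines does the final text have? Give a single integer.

Hunk 1: at line 10 remove [zje,xdne,zecl] add [zxj] -> 12 lines: nhx iptx oxew zhvaj jauz ifsvf xbr gffz ljsly scxw zxj qnf
Hunk 2: at line 3 remove [zhvaj] add [wry] -> 12 lines: nhx iptx oxew wry jauz ifsvf xbr gffz ljsly scxw zxj qnf
Hunk 3: at line 1 remove [oxew,wry,jauz] add [idzjp] -> 10 lines: nhx iptx idzjp ifsvf xbr gffz ljsly scxw zxj qnf
Hunk 4: at line 3 remove [ifsvf,xbr,gffz] add [ade,ugcp,qzekk] -> 10 lines: nhx iptx idzjp ade ugcp qzekk ljsly scxw zxj qnf
Hunk 5: at line 4 remove [qzekk,ljsly,scxw] add [pajh,uwxy,bjrxj] -> 10 lines: nhx iptx idzjp ade ugcp pajh uwxy bjrxj zxj qnf
Hunk 6: at line 5 remove [pajh,uwxy] add [rmvs] -> 9 lines: nhx iptx idzjp ade ugcp rmvs bjrxj zxj qnf
Hunk 7: at line 3 remove [ade,ugcp,rmvs] add [lny,esv,shim] -> 9 lines: nhx iptx idzjp lny esv shim bjrxj zxj qnf
Final line count: 9

Answer: 9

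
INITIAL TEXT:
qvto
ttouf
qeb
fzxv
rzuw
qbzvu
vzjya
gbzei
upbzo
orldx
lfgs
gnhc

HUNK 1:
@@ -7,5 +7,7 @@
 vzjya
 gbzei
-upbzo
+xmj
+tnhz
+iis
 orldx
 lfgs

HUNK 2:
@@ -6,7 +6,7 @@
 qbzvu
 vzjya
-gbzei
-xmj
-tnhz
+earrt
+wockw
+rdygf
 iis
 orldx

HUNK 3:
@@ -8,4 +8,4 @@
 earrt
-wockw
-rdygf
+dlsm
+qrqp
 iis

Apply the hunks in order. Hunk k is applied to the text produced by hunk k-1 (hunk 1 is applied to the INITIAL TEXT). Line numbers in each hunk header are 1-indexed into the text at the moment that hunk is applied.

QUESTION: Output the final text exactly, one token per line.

Answer: qvto
ttouf
qeb
fzxv
rzuw
qbzvu
vzjya
earrt
dlsm
qrqp
iis
orldx
lfgs
gnhc

Derivation:
Hunk 1: at line 7 remove [upbzo] add [xmj,tnhz,iis] -> 14 lines: qvto ttouf qeb fzxv rzuw qbzvu vzjya gbzei xmj tnhz iis orldx lfgs gnhc
Hunk 2: at line 6 remove [gbzei,xmj,tnhz] add [earrt,wockw,rdygf] -> 14 lines: qvto ttouf qeb fzxv rzuw qbzvu vzjya earrt wockw rdygf iis orldx lfgs gnhc
Hunk 3: at line 8 remove [wockw,rdygf] add [dlsm,qrqp] -> 14 lines: qvto ttouf qeb fzxv rzuw qbzvu vzjya earrt dlsm qrqp iis orldx lfgs gnhc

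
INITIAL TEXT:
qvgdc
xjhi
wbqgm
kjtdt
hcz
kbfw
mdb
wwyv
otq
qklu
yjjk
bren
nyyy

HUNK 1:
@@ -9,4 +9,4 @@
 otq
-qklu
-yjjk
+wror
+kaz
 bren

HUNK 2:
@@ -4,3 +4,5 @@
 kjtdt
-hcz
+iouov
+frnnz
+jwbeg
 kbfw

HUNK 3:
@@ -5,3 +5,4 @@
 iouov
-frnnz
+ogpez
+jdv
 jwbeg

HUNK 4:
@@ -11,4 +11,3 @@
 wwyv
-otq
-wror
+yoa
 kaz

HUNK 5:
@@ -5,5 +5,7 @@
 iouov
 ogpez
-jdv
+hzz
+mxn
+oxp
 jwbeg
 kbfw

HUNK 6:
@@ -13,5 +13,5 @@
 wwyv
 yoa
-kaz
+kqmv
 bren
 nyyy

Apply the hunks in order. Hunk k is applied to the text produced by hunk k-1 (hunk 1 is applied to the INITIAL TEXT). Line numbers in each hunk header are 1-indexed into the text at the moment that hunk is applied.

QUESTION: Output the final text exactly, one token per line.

Answer: qvgdc
xjhi
wbqgm
kjtdt
iouov
ogpez
hzz
mxn
oxp
jwbeg
kbfw
mdb
wwyv
yoa
kqmv
bren
nyyy

Derivation:
Hunk 1: at line 9 remove [qklu,yjjk] add [wror,kaz] -> 13 lines: qvgdc xjhi wbqgm kjtdt hcz kbfw mdb wwyv otq wror kaz bren nyyy
Hunk 2: at line 4 remove [hcz] add [iouov,frnnz,jwbeg] -> 15 lines: qvgdc xjhi wbqgm kjtdt iouov frnnz jwbeg kbfw mdb wwyv otq wror kaz bren nyyy
Hunk 3: at line 5 remove [frnnz] add [ogpez,jdv] -> 16 lines: qvgdc xjhi wbqgm kjtdt iouov ogpez jdv jwbeg kbfw mdb wwyv otq wror kaz bren nyyy
Hunk 4: at line 11 remove [otq,wror] add [yoa] -> 15 lines: qvgdc xjhi wbqgm kjtdt iouov ogpez jdv jwbeg kbfw mdb wwyv yoa kaz bren nyyy
Hunk 5: at line 5 remove [jdv] add [hzz,mxn,oxp] -> 17 lines: qvgdc xjhi wbqgm kjtdt iouov ogpez hzz mxn oxp jwbeg kbfw mdb wwyv yoa kaz bren nyyy
Hunk 6: at line 13 remove [kaz] add [kqmv] -> 17 lines: qvgdc xjhi wbqgm kjtdt iouov ogpez hzz mxn oxp jwbeg kbfw mdb wwyv yoa kqmv bren nyyy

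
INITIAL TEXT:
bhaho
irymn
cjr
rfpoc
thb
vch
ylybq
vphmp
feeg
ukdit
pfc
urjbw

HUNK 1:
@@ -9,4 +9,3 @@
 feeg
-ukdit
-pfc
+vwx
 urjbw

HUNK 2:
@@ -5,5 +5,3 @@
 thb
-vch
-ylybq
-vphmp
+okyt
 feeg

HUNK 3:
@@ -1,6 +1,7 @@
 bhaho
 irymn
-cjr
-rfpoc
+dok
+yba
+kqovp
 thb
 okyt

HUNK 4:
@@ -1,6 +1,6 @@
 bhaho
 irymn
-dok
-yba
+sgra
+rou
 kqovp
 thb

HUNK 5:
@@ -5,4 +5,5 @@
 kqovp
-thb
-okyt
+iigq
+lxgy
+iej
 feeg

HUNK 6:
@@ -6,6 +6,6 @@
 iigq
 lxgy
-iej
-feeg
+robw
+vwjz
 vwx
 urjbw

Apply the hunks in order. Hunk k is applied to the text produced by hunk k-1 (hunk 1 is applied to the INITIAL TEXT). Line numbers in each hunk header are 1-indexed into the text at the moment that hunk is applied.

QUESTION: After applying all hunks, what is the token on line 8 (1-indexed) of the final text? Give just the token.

Hunk 1: at line 9 remove [ukdit,pfc] add [vwx] -> 11 lines: bhaho irymn cjr rfpoc thb vch ylybq vphmp feeg vwx urjbw
Hunk 2: at line 5 remove [vch,ylybq,vphmp] add [okyt] -> 9 lines: bhaho irymn cjr rfpoc thb okyt feeg vwx urjbw
Hunk 3: at line 1 remove [cjr,rfpoc] add [dok,yba,kqovp] -> 10 lines: bhaho irymn dok yba kqovp thb okyt feeg vwx urjbw
Hunk 4: at line 1 remove [dok,yba] add [sgra,rou] -> 10 lines: bhaho irymn sgra rou kqovp thb okyt feeg vwx urjbw
Hunk 5: at line 5 remove [thb,okyt] add [iigq,lxgy,iej] -> 11 lines: bhaho irymn sgra rou kqovp iigq lxgy iej feeg vwx urjbw
Hunk 6: at line 6 remove [iej,feeg] add [robw,vwjz] -> 11 lines: bhaho irymn sgra rou kqovp iigq lxgy robw vwjz vwx urjbw
Final line 8: robw

Answer: robw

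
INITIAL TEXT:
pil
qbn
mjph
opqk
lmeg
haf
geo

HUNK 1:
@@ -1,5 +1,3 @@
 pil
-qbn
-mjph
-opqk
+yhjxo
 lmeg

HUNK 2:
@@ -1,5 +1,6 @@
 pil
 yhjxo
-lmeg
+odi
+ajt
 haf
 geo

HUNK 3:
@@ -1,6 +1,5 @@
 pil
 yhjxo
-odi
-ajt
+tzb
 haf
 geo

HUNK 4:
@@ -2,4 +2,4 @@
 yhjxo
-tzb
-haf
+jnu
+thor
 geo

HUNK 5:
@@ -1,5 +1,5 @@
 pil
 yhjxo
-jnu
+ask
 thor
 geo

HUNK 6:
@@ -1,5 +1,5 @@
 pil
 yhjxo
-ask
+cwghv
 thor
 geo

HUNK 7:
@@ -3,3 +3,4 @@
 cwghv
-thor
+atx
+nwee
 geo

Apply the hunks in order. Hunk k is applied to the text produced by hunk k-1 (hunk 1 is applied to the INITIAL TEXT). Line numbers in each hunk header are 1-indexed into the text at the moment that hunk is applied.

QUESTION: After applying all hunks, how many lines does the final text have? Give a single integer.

Answer: 6

Derivation:
Hunk 1: at line 1 remove [qbn,mjph,opqk] add [yhjxo] -> 5 lines: pil yhjxo lmeg haf geo
Hunk 2: at line 1 remove [lmeg] add [odi,ajt] -> 6 lines: pil yhjxo odi ajt haf geo
Hunk 3: at line 1 remove [odi,ajt] add [tzb] -> 5 lines: pil yhjxo tzb haf geo
Hunk 4: at line 2 remove [tzb,haf] add [jnu,thor] -> 5 lines: pil yhjxo jnu thor geo
Hunk 5: at line 1 remove [jnu] add [ask] -> 5 lines: pil yhjxo ask thor geo
Hunk 6: at line 1 remove [ask] add [cwghv] -> 5 lines: pil yhjxo cwghv thor geo
Hunk 7: at line 3 remove [thor] add [atx,nwee] -> 6 lines: pil yhjxo cwghv atx nwee geo
Final line count: 6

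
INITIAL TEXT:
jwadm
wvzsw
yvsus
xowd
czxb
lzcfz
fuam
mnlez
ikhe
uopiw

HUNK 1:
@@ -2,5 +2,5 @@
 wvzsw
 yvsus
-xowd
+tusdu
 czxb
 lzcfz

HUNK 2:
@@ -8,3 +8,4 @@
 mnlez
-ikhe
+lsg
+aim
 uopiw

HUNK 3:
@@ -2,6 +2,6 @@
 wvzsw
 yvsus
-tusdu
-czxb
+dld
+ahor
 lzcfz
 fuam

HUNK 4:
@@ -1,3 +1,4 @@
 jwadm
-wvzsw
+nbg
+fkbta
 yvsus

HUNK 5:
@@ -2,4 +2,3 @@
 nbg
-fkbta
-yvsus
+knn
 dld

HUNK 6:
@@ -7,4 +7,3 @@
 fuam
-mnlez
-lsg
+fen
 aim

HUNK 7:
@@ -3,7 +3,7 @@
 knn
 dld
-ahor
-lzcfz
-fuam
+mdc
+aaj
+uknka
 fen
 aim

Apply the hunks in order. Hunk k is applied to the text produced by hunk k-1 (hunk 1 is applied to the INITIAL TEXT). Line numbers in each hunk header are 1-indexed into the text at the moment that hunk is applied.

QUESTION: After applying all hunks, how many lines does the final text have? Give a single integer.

Hunk 1: at line 2 remove [xowd] add [tusdu] -> 10 lines: jwadm wvzsw yvsus tusdu czxb lzcfz fuam mnlez ikhe uopiw
Hunk 2: at line 8 remove [ikhe] add [lsg,aim] -> 11 lines: jwadm wvzsw yvsus tusdu czxb lzcfz fuam mnlez lsg aim uopiw
Hunk 3: at line 2 remove [tusdu,czxb] add [dld,ahor] -> 11 lines: jwadm wvzsw yvsus dld ahor lzcfz fuam mnlez lsg aim uopiw
Hunk 4: at line 1 remove [wvzsw] add [nbg,fkbta] -> 12 lines: jwadm nbg fkbta yvsus dld ahor lzcfz fuam mnlez lsg aim uopiw
Hunk 5: at line 2 remove [fkbta,yvsus] add [knn] -> 11 lines: jwadm nbg knn dld ahor lzcfz fuam mnlez lsg aim uopiw
Hunk 6: at line 7 remove [mnlez,lsg] add [fen] -> 10 lines: jwadm nbg knn dld ahor lzcfz fuam fen aim uopiw
Hunk 7: at line 3 remove [ahor,lzcfz,fuam] add [mdc,aaj,uknka] -> 10 lines: jwadm nbg knn dld mdc aaj uknka fen aim uopiw
Final line count: 10

Answer: 10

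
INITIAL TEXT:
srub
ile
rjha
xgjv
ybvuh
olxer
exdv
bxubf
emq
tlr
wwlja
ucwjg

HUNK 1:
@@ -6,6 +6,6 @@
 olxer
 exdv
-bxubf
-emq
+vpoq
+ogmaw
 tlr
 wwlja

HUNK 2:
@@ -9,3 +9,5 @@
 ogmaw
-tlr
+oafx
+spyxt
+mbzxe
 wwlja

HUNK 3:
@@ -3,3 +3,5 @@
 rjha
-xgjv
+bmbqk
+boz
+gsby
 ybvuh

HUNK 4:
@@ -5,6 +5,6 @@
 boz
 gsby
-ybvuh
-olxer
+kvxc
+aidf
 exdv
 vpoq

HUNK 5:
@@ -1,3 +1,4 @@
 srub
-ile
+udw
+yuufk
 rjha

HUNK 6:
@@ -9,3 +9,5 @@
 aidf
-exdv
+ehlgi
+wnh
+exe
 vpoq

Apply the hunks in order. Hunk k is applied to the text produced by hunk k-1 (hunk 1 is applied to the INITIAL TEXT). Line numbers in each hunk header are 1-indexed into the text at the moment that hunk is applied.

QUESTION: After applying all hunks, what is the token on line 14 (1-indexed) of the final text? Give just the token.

Answer: ogmaw

Derivation:
Hunk 1: at line 6 remove [bxubf,emq] add [vpoq,ogmaw] -> 12 lines: srub ile rjha xgjv ybvuh olxer exdv vpoq ogmaw tlr wwlja ucwjg
Hunk 2: at line 9 remove [tlr] add [oafx,spyxt,mbzxe] -> 14 lines: srub ile rjha xgjv ybvuh olxer exdv vpoq ogmaw oafx spyxt mbzxe wwlja ucwjg
Hunk 3: at line 3 remove [xgjv] add [bmbqk,boz,gsby] -> 16 lines: srub ile rjha bmbqk boz gsby ybvuh olxer exdv vpoq ogmaw oafx spyxt mbzxe wwlja ucwjg
Hunk 4: at line 5 remove [ybvuh,olxer] add [kvxc,aidf] -> 16 lines: srub ile rjha bmbqk boz gsby kvxc aidf exdv vpoq ogmaw oafx spyxt mbzxe wwlja ucwjg
Hunk 5: at line 1 remove [ile] add [udw,yuufk] -> 17 lines: srub udw yuufk rjha bmbqk boz gsby kvxc aidf exdv vpoq ogmaw oafx spyxt mbzxe wwlja ucwjg
Hunk 6: at line 9 remove [exdv] add [ehlgi,wnh,exe] -> 19 lines: srub udw yuufk rjha bmbqk boz gsby kvxc aidf ehlgi wnh exe vpoq ogmaw oafx spyxt mbzxe wwlja ucwjg
Final line 14: ogmaw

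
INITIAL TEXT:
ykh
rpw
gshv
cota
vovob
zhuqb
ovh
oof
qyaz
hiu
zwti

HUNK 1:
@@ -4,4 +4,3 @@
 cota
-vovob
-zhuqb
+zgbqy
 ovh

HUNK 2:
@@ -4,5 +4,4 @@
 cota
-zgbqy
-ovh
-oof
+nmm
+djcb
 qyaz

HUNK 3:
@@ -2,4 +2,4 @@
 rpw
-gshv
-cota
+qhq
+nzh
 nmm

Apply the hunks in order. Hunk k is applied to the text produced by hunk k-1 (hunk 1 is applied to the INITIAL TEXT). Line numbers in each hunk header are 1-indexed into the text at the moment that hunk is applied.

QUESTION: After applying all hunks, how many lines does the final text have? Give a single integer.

Answer: 9

Derivation:
Hunk 1: at line 4 remove [vovob,zhuqb] add [zgbqy] -> 10 lines: ykh rpw gshv cota zgbqy ovh oof qyaz hiu zwti
Hunk 2: at line 4 remove [zgbqy,ovh,oof] add [nmm,djcb] -> 9 lines: ykh rpw gshv cota nmm djcb qyaz hiu zwti
Hunk 3: at line 2 remove [gshv,cota] add [qhq,nzh] -> 9 lines: ykh rpw qhq nzh nmm djcb qyaz hiu zwti
Final line count: 9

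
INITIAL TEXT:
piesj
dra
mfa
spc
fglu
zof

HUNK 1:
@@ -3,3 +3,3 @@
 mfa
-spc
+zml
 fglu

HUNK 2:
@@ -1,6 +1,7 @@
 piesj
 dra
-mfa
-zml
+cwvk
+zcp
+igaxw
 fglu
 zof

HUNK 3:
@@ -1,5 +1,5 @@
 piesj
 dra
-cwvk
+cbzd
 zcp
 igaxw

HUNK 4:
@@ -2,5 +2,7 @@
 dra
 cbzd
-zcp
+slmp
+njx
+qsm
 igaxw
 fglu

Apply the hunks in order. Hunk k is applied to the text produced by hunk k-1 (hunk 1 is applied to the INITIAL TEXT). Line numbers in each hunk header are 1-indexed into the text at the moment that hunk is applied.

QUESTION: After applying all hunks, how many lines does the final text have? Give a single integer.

Hunk 1: at line 3 remove [spc] add [zml] -> 6 lines: piesj dra mfa zml fglu zof
Hunk 2: at line 1 remove [mfa,zml] add [cwvk,zcp,igaxw] -> 7 lines: piesj dra cwvk zcp igaxw fglu zof
Hunk 3: at line 1 remove [cwvk] add [cbzd] -> 7 lines: piesj dra cbzd zcp igaxw fglu zof
Hunk 4: at line 2 remove [zcp] add [slmp,njx,qsm] -> 9 lines: piesj dra cbzd slmp njx qsm igaxw fglu zof
Final line count: 9

Answer: 9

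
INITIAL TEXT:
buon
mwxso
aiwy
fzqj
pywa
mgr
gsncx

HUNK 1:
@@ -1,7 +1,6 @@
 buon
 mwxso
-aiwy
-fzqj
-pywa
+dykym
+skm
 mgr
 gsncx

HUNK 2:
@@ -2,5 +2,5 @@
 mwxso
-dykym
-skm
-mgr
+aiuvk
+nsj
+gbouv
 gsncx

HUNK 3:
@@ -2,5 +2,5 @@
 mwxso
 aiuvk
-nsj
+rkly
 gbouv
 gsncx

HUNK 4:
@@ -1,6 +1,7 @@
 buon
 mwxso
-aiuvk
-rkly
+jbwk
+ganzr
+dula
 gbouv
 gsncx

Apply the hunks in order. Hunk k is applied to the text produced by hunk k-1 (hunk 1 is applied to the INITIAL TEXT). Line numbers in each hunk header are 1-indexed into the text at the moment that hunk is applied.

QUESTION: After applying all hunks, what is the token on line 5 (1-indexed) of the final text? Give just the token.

Hunk 1: at line 1 remove [aiwy,fzqj,pywa] add [dykym,skm] -> 6 lines: buon mwxso dykym skm mgr gsncx
Hunk 2: at line 2 remove [dykym,skm,mgr] add [aiuvk,nsj,gbouv] -> 6 lines: buon mwxso aiuvk nsj gbouv gsncx
Hunk 3: at line 2 remove [nsj] add [rkly] -> 6 lines: buon mwxso aiuvk rkly gbouv gsncx
Hunk 4: at line 1 remove [aiuvk,rkly] add [jbwk,ganzr,dula] -> 7 lines: buon mwxso jbwk ganzr dula gbouv gsncx
Final line 5: dula

Answer: dula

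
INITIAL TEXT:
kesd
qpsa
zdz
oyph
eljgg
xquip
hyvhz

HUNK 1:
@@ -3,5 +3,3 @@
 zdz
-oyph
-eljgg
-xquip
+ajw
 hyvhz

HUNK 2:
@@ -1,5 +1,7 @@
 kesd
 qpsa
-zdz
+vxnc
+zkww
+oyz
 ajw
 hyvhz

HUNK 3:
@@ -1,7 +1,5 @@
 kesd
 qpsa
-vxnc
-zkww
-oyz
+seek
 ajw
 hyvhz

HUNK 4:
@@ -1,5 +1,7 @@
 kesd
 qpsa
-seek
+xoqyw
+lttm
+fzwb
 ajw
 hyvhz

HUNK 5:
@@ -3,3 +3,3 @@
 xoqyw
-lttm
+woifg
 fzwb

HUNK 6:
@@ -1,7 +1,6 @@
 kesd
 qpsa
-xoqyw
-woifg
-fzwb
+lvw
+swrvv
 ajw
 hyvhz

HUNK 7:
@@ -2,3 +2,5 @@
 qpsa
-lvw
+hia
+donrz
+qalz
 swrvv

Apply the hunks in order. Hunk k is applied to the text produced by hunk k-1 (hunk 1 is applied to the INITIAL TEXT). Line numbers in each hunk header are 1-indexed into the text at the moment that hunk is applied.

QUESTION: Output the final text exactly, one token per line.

Hunk 1: at line 3 remove [oyph,eljgg,xquip] add [ajw] -> 5 lines: kesd qpsa zdz ajw hyvhz
Hunk 2: at line 1 remove [zdz] add [vxnc,zkww,oyz] -> 7 lines: kesd qpsa vxnc zkww oyz ajw hyvhz
Hunk 3: at line 1 remove [vxnc,zkww,oyz] add [seek] -> 5 lines: kesd qpsa seek ajw hyvhz
Hunk 4: at line 1 remove [seek] add [xoqyw,lttm,fzwb] -> 7 lines: kesd qpsa xoqyw lttm fzwb ajw hyvhz
Hunk 5: at line 3 remove [lttm] add [woifg] -> 7 lines: kesd qpsa xoqyw woifg fzwb ajw hyvhz
Hunk 6: at line 1 remove [xoqyw,woifg,fzwb] add [lvw,swrvv] -> 6 lines: kesd qpsa lvw swrvv ajw hyvhz
Hunk 7: at line 2 remove [lvw] add [hia,donrz,qalz] -> 8 lines: kesd qpsa hia donrz qalz swrvv ajw hyvhz

Answer: kesd
qpsa
hia
donrz
qalz
swrvv
ajw
hyvhz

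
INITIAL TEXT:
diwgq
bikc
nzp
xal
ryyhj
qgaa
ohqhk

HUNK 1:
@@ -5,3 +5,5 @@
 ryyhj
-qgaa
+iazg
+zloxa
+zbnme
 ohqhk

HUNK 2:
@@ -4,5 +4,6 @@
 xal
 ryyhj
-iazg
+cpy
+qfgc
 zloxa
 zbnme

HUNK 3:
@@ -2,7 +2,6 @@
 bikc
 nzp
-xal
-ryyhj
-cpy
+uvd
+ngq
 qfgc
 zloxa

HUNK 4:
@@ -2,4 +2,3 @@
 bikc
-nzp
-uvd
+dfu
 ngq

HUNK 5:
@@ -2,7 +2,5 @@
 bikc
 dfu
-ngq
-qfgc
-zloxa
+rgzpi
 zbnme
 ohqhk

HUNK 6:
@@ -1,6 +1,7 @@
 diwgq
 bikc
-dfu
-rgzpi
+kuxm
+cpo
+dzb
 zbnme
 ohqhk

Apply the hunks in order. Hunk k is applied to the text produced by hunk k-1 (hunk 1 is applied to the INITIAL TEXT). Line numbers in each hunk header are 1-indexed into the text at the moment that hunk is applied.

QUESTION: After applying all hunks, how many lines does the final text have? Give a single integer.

Hunk 1: at line 5 remove [qgaa] add [iazg,zloxa,zbnme] -> 9 lines: diwgq bikc nzp xal ryyhj iazg zloxa zbnme ohqhk
Hunk 2: at line 4 remove [iazg] add [cpy,qfgc] -> 10 lines: diwgq bikc nzp xal ryyhj cpy qfgc zloxa zbnme ohqhk
Hunk 3: at line 2 remove [xal,ryyhj,cpy] add [uvd,ngq] -> 9 lines: diwgq bikc nzp uvd ngq qfgc zloxa zbnme ohqhk
Hunk 4: at line 2 remove [nzp,uvd] add [dfu] -> 8 lines: diwgq bikc dfu ngq qfgc zloxa zbnme ohqhk
Hunk 5: at line 2 remove [ngq,qfgc,zloxa] add [rgzpi] -> 6 lines: diwgq bikc dfu rgzpi zbnme ohqhk
Hunk 6: at line 1 remove [dfu,rgzpi] add [kuxm,cpo,dzb] -> 7 lines: diwgq bikc kuxm cpo dzb zbnme ohqhk
Final line count: 7

Answer: 7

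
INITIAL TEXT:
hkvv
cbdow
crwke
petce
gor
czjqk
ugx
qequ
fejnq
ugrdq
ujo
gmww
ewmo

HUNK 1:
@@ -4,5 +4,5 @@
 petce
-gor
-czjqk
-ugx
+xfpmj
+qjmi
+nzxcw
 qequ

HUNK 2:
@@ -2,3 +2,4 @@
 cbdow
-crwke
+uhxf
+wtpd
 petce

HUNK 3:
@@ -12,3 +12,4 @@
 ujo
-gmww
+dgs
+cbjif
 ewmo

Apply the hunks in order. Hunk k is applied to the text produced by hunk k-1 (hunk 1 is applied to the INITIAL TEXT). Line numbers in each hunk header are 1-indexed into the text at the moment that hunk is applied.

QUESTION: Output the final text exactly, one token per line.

Hunk 1: at line 4 remove [gor,czjqk,ugx] add [xfpmj,qjmi,nzxcw] -> 13 lines: hkvv cbdow crwke petce xfpmj qjmi nzxcw qequ fejnq ugrdq ujo gmww ewmo
Hunk 2: at line 2 remove [crwke] add [uhxf,wtpd] -> 14 lines: hkvv cbdow uhxf wtpd petce xfpmj qjmi nzxcw qequ fejnq ugrdq ujo gmww ewmo
Hunk 3: at line 12 remove [gmww] add [dgs,cbjif] -> 15 lines: hkvv cbdow uhxf wtpd petce xfpmj qjmi nzxcw qequ fejnq ugrdq ujo dgs cbjif ewmo

Answer: hkvv
cbdow
uhxf
wtpd
petce
xfpmj
qjmi
nzxcw
qequ
fejnq
ugrdq
ujo
dgs
cbjif
ewmo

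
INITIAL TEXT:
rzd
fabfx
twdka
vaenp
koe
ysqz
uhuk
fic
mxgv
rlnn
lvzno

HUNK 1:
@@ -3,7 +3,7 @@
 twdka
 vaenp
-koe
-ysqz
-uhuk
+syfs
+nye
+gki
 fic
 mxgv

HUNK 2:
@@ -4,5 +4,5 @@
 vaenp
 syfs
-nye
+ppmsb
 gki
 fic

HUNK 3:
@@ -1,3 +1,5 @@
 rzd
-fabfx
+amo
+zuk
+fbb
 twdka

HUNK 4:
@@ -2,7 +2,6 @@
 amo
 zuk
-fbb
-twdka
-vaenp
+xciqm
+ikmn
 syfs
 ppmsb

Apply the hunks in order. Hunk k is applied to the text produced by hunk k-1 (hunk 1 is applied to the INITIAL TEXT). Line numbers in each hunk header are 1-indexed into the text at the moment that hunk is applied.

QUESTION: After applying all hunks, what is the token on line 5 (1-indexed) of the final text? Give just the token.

Answer: ikmn

Derivation:
Hunk 1: at line 3 remove [koe,ysqz,uhuk] add [syfs,nye,gki] -> 11 lines: rzd fabfx twdka vaenp syfs nye gki fic mxgv rlnn lvzno
Hunk 2: at line 4 remove [nye] add [ppmsb] -> 11 lines: rzd fabfx twdka vaenp syfs ppmsb gki fic mxgv rlnn lvzno
Hunk 3: at line 1 remove [fabfx] add [amo,zuk,fbb] -> 13 lines: rzd amo zuk fbb twdka vaenp syfs ppmsb gki fic mxgv rlnn lvzno
Hunk 4: at line 2 remove [fbb,twdka,vaenp] add [xciqm,ikmn] -> 12 lines: rzd amo zuk xciqm ikmn syfs ppmsb gki fic mxgv rlnn lvzno
Final line 5: ikmn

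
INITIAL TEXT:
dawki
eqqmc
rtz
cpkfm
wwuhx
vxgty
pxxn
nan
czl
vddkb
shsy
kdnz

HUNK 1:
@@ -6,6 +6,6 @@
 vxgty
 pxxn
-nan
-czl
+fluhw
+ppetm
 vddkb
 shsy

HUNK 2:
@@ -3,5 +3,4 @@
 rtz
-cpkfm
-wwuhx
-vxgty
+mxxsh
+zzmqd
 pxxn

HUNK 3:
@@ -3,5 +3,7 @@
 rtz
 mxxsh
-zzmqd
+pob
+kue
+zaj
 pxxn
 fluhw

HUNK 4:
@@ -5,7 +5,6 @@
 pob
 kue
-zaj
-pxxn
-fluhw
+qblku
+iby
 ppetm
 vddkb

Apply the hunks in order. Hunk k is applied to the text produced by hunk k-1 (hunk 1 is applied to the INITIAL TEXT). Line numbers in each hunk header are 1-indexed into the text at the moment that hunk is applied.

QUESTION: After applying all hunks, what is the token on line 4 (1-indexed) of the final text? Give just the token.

Answer: mxxsh

Derivation:
Hunk 1: at line 6 remove [nan,czl] add [fluhw,ppetm] -> 12 lines: dawki eqqmc rtz cpkfm wwuhx vxgty pxxn fluhw ppetm vddkb shsy kdnz
Hunk 2: at line 3 remove [cpkfm,wwuhx,vxgty] add [mxxsh,zzmqd] -> 11 lines: dawki eqqmc rtz mxxsh zzmqd pxxn fluhw ppetm vddkb shsy kdnz
Hunk 3: at line 3 remove [zzmqd] add [pob,kue,zaj] -> 13 lines: dawki eqqmc rtz mxxsh pob kue zaj pxxn fluhw ppetm vddkb shsy kdnz
Hunk 4: at line 5 remove [zaj,pxxn,fluhw] add [qblku,iby] -> 12 lines: dawki eqqmc rtz mxxsh pob kue qblku iby ppetm vddkb shsy kdnz
Final line 4: mxxsh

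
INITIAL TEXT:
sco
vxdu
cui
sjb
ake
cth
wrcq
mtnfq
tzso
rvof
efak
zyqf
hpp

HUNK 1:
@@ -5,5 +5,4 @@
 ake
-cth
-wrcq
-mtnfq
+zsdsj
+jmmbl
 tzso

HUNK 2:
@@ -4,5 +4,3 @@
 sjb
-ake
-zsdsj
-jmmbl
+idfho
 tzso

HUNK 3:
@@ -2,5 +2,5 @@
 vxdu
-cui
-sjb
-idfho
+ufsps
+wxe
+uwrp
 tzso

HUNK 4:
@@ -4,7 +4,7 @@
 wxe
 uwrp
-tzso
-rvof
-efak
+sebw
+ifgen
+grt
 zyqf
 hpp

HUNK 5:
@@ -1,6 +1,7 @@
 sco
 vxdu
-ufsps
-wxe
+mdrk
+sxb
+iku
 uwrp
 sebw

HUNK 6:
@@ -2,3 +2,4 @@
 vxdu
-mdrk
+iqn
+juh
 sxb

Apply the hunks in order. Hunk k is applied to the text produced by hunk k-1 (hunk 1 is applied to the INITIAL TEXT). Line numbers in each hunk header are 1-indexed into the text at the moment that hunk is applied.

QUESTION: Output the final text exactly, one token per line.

Hunk 1: at line 5 remove [cth,wrcq,mtnfq] add [zsdsj,jmmbl] -> 12 lines: sco vxdu cui sjb ake zsdsj jmmbl tzso rvof efak zyqf hpp
Hunk 2: at line 4 remove [ake,zsdsj,jmmbl] add [idfho] -> 10 lines: sco vxdu cui sjb idfho tzso rvof efak zyqf hpp
Hunk 3: at line 2 remove [cui,sjb,idfho] add [ufsps,wxe,uwrp] -> 10 lines: sco vxdu ufsps wxe uwrp tzso rvof efak zyqf hpp
Hunk 4: at line 4 remove [tzso,rvof,efak] add [sebw,ifgen,grt] -> 10 lines: sco vxdu ufsps wxe uwrp sebw ifgen grt zyqf hpp
Hunk 5: at line 1 remove [ufsps,wxe] add [mdrk,sxb,iku] -> 11 lines: sco vxdu mdrk sxb iku uwrp sebw ifgen grt zyqf hpp
Hunk 6: at line 2 remove [mdrk] add [iqn,juh] -> 12 lines: sco vxdu iqn juh sxb iku uwrp sebw ifgen grt zyqf hpp

Answer: sco
vxdu
iqn
juh
sxb
iku
uwrp
sebw
ifgen
grt
zyqf
hpp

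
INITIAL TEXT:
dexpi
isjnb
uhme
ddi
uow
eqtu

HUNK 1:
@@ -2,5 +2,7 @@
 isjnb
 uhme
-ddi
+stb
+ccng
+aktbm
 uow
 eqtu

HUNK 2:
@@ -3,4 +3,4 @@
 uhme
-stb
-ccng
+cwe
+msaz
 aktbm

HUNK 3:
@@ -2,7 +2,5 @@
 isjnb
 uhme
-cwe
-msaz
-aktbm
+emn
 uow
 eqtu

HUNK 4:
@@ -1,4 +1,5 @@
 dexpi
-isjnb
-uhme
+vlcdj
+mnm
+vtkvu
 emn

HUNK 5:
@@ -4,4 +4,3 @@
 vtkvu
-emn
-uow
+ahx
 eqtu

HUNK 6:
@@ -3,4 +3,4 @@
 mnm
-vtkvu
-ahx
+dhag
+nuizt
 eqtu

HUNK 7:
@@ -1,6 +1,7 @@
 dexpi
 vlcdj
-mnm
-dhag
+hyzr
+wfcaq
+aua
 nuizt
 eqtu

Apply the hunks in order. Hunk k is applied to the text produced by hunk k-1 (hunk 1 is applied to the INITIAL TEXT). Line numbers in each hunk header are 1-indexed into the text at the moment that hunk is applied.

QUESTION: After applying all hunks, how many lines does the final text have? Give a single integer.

Hunk 1: at line 2 remove [ddi] add [stb,ccng,aktbm] -> 8 lines: dexpi isjnb uhme stb ccng aktbm uow eqtu
Hunk 2: at line 3 remove [stb,ccng] add [cwe,msaz] -> 8 lines: dexpi isjnb uhme cwe msaz aktbm uow eqtu
Hunk 3: at line 2 remove [cwe,msaz,aktbm] add [emn] -> 6 lines: dexpi isjnb uhme emn uow eqtu
Hunk 4: at line 1 remove [isjnb,uhme] add [vlcdj,mnm,vtkvu] -> 7 lines: dexpi vlcdj mnm vtkvu emn uow eqtu
Hunk 5: at line 4 remove [emn,uow] add [ahx] -> 6 lines: dexpi vlcdj mnm vtkvu ahx eqtu
Hunk 6: at line 3 remove [vtkvu,ahx] add [dhag,nuizt] -> 6 lines: dexpi vlcdj mnm dhag nuizt eqtu
Hunk 7: at line 1 remove [mnm,dhag] add [hyzr,wfcaq,aua] -> 7 lines: dexpi vlcdj hyzr wfcaq aua nuizt eqtu
Final line count: 7

Answer: 7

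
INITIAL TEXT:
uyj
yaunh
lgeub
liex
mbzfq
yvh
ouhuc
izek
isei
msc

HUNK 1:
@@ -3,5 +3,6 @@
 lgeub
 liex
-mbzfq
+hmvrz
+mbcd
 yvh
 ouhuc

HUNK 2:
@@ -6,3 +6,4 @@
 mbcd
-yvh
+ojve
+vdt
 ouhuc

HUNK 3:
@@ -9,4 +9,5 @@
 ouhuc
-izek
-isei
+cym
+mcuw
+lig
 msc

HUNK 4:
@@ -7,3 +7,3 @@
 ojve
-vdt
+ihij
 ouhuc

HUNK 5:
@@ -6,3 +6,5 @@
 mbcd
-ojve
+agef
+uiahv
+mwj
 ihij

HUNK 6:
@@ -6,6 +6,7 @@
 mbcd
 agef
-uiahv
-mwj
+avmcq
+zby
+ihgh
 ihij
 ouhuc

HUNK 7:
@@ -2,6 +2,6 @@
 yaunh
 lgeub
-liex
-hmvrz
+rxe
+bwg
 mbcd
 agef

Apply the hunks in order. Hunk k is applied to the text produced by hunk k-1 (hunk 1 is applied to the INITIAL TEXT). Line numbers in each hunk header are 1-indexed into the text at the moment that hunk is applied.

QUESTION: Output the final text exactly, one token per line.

Answer: uyj
yaunh
lgeub
rxe
bwg
mbcd
agef
avmcq
zby
ihgh
ihij
ouhuc
cym
mcuw
lig
msc

Derivation:
Hunk 1: at line 3 remove [mbzfq] add [hmvrz,mbcd] -> 11 lines: uyj yaunh lgeub liex hmvrz mbcd yvh ouhuc izek isei msc
Hunk 2: at line 6 remove [yvh] add [ojve,vdt] -> 12 lines: uyj yaunh lgeub liex hmvrz mbcd ojve vdt ouhuc izek isei msc
Hunk 3: at line 9 remove [izek,isei] add [cym,mcuw,lig] -> 13 lines: uyj yaunh lgeub liex hmvrz mbcd ojve vdt ouhuc cym mcuw lig msc
Hunk 4: at line 7 remove [vdt] add [ihij] -> 13 lines: uyj yaunh lgeub liex hmvrz mbcd ojve ihij ouhuc cym mcuw lig msc
Hunk 5: at line 6 remove [ojve] add [agef,uiahv,mwj] -> 15 lines: uyj yaunh lgeub liex hmvrz mbcd agef uiahv mwj ihij ouhuc cym mcuw lig msc
Hunk 6: at line 6 remove [uiahv,mwj] add [avmcq,zby,ihgh] -> 16 lines: uyj yaunh lgeub liex hmvrz mbcd agef avmcq zby ihgh ihij ouhuc cym mcuw lig msc
Hunk 7: at line 2 remove [liex,hmvrz] add [rxe,bwg] -> 16 lines: uyj yaunh lgeub rxe bwg mbcd agef avmcq zby ihgh ihij ouhuc cym mcuw lig msc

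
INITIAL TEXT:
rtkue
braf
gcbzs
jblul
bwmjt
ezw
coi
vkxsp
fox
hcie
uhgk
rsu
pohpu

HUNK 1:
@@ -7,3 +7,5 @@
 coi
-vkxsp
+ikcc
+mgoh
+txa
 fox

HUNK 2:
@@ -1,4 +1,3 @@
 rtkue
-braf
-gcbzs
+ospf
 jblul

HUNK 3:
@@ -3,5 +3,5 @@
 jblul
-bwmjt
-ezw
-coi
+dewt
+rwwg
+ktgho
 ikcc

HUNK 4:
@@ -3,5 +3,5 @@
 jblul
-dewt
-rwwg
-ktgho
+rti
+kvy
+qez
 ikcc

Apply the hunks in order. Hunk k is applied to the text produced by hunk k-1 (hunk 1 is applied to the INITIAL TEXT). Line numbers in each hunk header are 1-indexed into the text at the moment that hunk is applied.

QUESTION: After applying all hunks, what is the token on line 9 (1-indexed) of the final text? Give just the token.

Hunk 1: at line 7 remove [vkxsp] add [ikcc,mgoh,txa] -> 15 lines: rtkue braf gcbzs jblul bwmjt ezw coi ikcc mgoh txa fox hcie uhgk rsu pohpu
Hunk 2: at line 1 remove [braf,gcbzs] add [ospf] -> 14 lines: rtkue ospf jblul bwmjt ezw coi ikcc mgoh txa fox hcie uhgk rsu pohpu
Hunk 3: at line 3 remove [bwmjt,ezw,coi] add [dewt,rwwg,ktgho] -> 14 lines: rtkue ospf jblul dewt rwwg ktgho ikcc mgoh txa fox hcie uhgk rsu pohpu
Hunk 4: at line 3 remove [dewt,rwwg,ktgho] add [rti,kvy,qez] -> 14 lines: rtkue ospf jblul rti kvy qez ikcc mgoh txa fox hcie uhgk rsu pohpu
Final line 9: txa

Answer: txa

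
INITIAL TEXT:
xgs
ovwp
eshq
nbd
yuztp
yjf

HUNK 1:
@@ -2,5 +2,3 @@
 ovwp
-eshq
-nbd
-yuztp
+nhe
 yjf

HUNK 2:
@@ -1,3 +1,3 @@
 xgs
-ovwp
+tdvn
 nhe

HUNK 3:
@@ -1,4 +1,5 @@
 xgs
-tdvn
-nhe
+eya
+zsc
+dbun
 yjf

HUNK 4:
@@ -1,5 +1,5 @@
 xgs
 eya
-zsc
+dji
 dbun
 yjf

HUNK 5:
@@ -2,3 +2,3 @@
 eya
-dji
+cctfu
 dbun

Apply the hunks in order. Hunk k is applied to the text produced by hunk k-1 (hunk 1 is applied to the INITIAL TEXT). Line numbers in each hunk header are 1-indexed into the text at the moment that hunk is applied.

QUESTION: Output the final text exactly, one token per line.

Hunk 1: at line 2 remove [eshq,nbd,yuztp] add [nhe] -> 4 lines: xgs ovwp nhe yjf
Hunk 2: at line 1 remove [ovwp] add [tdvn] -> 4 lines: xgs tdvn nhe yjf
Hunk 3: at line 1 remove [tdvn,nhe] add [eya,zsc,dbun] -> 5 lines: xgs eya zsc dbun yjf
Hunk 4: at line 1 remove [zsc] add [dji] -> 5 lines: xgs eya dji dbun yjf
Hunk 5: at line 2 remove [dji] add [cctfu] -> 5 lines: xgs eya cctfu dbun yjf

Answer: xgs
eya
cctfu
dbun
yjf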